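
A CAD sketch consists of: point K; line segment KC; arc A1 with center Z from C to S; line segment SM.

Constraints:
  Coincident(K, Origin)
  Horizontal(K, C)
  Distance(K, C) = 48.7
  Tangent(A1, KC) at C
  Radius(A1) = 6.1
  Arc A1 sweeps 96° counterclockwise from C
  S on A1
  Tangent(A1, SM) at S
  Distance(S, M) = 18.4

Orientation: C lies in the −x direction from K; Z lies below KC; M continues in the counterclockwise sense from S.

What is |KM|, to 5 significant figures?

58.474

K is at the origin; K and C share the same y with |KC| = 48.7 and C on the −x side, so C = (-48.700, 0.0000). A1 meets KC tangentially, so ZC is at right angles to KC, so Z = C + (0, -6.1) = (-48.700, -6.1000). On A1, C sits at bearing 90° from Z; a 96° counterclockwise sweep puts S at bearing 186°, so S = Z + 6.1·(cos 186°, sin 186°) = (-54.767, -6.7376). The tangent condition forces ZS to be normal to SM, so SM runs along (−sin 186°, cos 186°); with |SM| = 18.4, M = (-52.843, -25.037). Then |KM| = |M − K| = 58.474.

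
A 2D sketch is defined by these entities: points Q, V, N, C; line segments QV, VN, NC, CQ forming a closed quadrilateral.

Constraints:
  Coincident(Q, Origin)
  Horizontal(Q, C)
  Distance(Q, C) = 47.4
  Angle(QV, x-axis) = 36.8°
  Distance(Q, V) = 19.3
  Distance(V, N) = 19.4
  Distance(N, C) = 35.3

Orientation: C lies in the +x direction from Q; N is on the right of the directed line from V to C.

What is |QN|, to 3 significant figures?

15.0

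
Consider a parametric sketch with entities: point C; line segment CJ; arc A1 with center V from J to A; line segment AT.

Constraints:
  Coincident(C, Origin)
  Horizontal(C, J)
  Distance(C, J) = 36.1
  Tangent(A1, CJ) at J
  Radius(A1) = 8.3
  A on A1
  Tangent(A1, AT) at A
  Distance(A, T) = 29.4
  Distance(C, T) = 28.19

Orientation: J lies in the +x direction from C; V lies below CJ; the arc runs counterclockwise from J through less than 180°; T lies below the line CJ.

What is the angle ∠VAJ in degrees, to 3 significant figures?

64.5°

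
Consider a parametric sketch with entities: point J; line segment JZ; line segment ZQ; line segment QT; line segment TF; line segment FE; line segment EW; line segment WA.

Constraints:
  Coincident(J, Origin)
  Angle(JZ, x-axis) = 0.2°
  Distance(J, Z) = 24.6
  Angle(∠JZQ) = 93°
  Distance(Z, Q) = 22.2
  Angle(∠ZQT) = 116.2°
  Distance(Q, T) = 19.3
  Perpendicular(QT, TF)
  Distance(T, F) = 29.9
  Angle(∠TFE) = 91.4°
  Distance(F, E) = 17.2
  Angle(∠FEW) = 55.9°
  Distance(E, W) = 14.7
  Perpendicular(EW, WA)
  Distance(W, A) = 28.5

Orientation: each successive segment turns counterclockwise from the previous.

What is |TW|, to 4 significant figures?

20.19

J is at the origin; JZ runs at 0.2° with length 24.6, so Z = (24.60, 0.08587). ∠JZQ = 93.0° gives ZQ at 87.20° from the x-axis; with |ZQ| = 22.2, Q = (25.68, 22.26). ∠ZQT = 116.2° gives QT at 151.0° from the x-axis; with |QT| = 19.3, T = (8.804, 31.62). QT ⟂ TF, so TF runs at -119.0°; with |TF| = 29.9, F = (-5.692, 5.465). ∠TFE = 91.4° gives FE at -30.40° from the x-axis; with |FE| = 17.2, E = (9.144, -3.239). ∠FEW = 55.9° gives EW at 93.70° from the x-axis; with |EW| = 14.7, W = (8.195, 11.43). Then |TW| = |W − T| = 20.19.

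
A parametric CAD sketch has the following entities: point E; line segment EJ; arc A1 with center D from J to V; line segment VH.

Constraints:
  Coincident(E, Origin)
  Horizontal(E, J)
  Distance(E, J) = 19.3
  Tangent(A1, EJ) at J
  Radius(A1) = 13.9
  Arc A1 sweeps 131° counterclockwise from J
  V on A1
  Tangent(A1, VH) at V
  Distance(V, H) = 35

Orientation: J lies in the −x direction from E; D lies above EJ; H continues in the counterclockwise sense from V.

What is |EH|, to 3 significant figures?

58.8

E is at the origin; EJ is horizontal with |EJ| = 19.3 and J on the −x side, so J = (-19.3, 0.00). Since A1 is tangent to EJ there, DJ ⟂ EJ, so D = J + (0, 13.9) = (-19.3, 13.9). On A1, J sits at bearing -90° from D; a 131° counterclockwise sweep puts V at bearing 41°, so V = D + 13.9·(cos 41°, sin 41°) = (-8.81, 23.0). Since A1 is tangent to VH there, DV ⟂ VH, so VH runs along (−sin 41°, cos 41°); with |VH| = 35.0, H = (-31.8, 49.4). Then |EH| = |H − E| = 58.8.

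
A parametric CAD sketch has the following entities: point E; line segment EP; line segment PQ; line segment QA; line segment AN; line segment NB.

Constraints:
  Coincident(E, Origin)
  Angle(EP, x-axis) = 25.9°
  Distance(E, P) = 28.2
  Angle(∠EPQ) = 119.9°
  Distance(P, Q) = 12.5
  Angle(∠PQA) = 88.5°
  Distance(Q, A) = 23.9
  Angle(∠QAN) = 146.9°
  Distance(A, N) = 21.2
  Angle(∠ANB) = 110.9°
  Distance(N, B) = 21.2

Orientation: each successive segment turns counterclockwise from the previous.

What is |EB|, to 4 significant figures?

13.64

E is at the origin; EP runs at 25.9° with length 28.2, so P = (25.37, 12.32). ∠EPQ = 119.9° gives PQ at 86.00° from the x-axis; with |PQ| = 12.5, Q = (26.24, 24.79). ∠PQA = 88.5° gives QA at 177.5° from the x-axis; with |QA| = 23.9, A = (2.362, 25.83). ∠QAN = 146.9° gives AN at -149.4° from the x-axis; with |AN| = 21.2, N = (-15.89, 15.04). ∠ANB = 110.9° gives NB at -80.30° from the x-axis; with |NB| = 21.2, B = (-12.31, -5.859). Then |EB| = |B − E| = 13.64.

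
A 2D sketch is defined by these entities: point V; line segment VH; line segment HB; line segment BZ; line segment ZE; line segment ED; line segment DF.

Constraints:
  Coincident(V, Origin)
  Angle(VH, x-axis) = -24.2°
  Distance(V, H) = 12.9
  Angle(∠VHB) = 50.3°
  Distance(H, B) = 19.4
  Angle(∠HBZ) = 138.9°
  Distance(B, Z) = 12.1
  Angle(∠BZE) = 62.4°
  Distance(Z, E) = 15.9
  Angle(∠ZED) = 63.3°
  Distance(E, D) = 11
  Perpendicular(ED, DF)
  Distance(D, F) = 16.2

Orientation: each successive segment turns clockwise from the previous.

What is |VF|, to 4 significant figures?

23.32

V is at the origin; VH runs at -24.2° with length 12.9, so H = (11.77, -5.288). ∠VHB = 50.3° gives HB at -153.9° from the x-axis; with |HB| = 19.4, B = (-5.655, -13.82). ∠HBZ = 138.9° gives BZ at 165.0° from the x-axis; with |BZ| = 12.1, Z = (-17.34, -10.69). ∠BZE = 62.4° gives ZE at 47.40° from the x-axis; with |ZE| = 15.9, E = (-6.581, 1.013). ∠ZED = 63.3° gives ED at -69.30° from the x-axis; with |ED| = 11.0, D = (-2.693, -9.277). ED ⟂ DF, so DF runs at -159.3°; with |DF| = 16.2, F = (-17.85, -15.00). Then |VF| = |F − V| = 23.32.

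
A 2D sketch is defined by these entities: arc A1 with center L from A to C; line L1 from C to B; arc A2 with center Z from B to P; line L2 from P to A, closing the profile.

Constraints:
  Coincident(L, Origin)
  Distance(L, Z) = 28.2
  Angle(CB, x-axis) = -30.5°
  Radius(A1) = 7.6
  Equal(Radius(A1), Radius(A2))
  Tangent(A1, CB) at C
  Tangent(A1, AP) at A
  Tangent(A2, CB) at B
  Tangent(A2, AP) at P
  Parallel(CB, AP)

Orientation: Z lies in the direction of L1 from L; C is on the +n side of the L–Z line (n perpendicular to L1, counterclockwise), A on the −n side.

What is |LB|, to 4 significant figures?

29.21

Tangency of A1 to both parallel lines with radius 7.6 puts C and A at L ± 7.6·n: C = (3.857, 6.548), A = (-3.857, -6.548). Equal radii place B and P the same way about Z: B = Z + 7.6·n = (28.16, -7.764), P = Z − 7.6·n = (20.44, -20.86). Then |LB| = |B − L| = 29.21.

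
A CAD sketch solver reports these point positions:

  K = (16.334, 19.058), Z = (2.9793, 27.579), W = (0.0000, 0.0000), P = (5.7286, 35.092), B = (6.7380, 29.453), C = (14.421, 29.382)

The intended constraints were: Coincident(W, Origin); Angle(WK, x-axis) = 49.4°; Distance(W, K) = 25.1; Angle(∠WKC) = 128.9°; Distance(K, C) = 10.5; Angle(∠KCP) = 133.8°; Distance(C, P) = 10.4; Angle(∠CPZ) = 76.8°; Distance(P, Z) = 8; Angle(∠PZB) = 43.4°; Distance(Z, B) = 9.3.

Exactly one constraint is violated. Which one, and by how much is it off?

Distance(Z, B) = 9.3 — off by 5.10.

W = (0.00, 0.00) ✓; WK at 49.40° ✓; |WK| = 25.10 ✓; ∠WKC = 128.9° ✓; |KC| = 10.50 ✓; ∠KCP = 133.8° ✓; |CP| = 10.40 ✓; ∠CPZ = 76.80° ✓; |PZ| = 8.000 ✓; ∠PZB = 43.40° ✓; |ZB| = 4.200 ✗.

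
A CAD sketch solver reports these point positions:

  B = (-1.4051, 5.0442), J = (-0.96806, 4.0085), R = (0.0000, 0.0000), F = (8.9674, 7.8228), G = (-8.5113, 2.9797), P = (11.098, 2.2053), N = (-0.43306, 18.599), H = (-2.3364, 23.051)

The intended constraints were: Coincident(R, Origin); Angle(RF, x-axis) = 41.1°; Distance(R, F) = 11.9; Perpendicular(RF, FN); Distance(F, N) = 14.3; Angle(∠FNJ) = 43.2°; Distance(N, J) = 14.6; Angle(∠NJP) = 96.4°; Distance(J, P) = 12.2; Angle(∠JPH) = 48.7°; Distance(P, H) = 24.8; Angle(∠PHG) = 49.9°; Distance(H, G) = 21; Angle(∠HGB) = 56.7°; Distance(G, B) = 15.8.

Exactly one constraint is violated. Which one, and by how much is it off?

Distance(G, B) = 15.8 — off by 8.40.

R = (0.00, 0.00) ✓; RF at 41.10° ✓; |RF| = 11.90 ✓; ∠(RF, FN) = 90.00° ✓; |FN| = 14.30 ✓; ∠FNJ = 43.20° ✓; |NJ| = 14.60 ✓; ∠NJP = 96.40° ✓; |JP| = 12.20 ✓; ∠JPH = 48.70° ✓; |PH| = 24.80 ✓; ∠PHG = 49.90° ✓; |HG| = 21.00 ✓; ∠HGB = 56.70° ✓; |GB| = 7.400 ✗.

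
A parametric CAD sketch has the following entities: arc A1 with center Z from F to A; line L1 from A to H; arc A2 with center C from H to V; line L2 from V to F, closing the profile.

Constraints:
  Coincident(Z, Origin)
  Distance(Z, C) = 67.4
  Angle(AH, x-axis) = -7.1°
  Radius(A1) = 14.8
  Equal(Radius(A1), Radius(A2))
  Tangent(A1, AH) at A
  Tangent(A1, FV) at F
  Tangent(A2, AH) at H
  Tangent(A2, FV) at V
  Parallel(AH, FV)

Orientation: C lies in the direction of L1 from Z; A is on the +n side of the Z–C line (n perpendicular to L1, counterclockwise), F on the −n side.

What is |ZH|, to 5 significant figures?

69.006

The slot axis is L1's direction at -7.1°, so u = (cos -7.1°, sin -7.1°) = (0.99233, -0.12360) and n = (−sin -7.1°, cos -7.1°) = (0.12360, 0.99233). Z is at the origin and C lies 67.4 along u from Z, so C = 67.4·u = (66.883, -8.3307). Tangency of A1 to both parallel lines with radius 14.8 puts A and F at Z ± 14.8·n: A = (1.8293, 14.687), F = (-1.8293, -14.687). Equal radii place H and V the same way about C: H = C + 14.8·n = (68.712, 6.3558), V = C − 14.8·n = (65.054, -23.017). Then |ZH| = |H − Z| = 69.006.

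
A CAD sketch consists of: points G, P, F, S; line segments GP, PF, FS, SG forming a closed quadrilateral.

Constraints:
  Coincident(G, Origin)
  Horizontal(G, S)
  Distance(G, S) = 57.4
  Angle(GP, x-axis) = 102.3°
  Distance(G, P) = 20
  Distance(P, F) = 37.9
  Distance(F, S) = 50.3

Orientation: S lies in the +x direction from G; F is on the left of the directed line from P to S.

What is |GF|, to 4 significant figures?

48.79

Checks: |PF| = 37.90 ✓; |FS| = 50.30 ✓.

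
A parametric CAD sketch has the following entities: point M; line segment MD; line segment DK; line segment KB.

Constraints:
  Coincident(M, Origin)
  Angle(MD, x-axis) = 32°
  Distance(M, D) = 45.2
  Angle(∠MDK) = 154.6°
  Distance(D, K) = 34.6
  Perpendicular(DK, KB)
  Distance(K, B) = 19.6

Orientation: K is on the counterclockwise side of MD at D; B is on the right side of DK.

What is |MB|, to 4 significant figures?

84.91

M is at the origin; MD runs at 32.0° with length 45.2, so D = 45.2·(cos 32.0°, sin 32.0°) = (38.33, 23.95). ∠MDK = 154.6°, so DK runs at 32.0° + (180° − 154.6°) = 57.40° from the x-axis; with |DK| = 34.6, K = D + 34.6·(cos 57.40°, sin 57.40°) = (56.97, 53.10). DK is perpendicular to KB; with |KB| = 19.6 on the right of DK, B = K + 19.6·(0.8425, -0.5388) = (73.49, 42.54). Then |MB| = |B − M| = 84.91.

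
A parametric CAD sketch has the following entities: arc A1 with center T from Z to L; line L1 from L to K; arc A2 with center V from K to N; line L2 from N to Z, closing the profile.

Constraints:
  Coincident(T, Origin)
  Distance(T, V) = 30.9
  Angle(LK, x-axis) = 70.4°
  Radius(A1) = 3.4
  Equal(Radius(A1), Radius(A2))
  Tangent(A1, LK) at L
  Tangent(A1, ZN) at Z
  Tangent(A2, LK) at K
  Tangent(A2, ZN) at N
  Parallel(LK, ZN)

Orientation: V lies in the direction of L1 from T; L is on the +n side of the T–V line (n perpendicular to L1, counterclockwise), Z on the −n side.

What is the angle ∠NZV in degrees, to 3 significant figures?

6.28°

Tangency of A1 to both parallel lines with radius 3.4 puts L and Z at T ± 3.4·n: L = (-3.20, 1.14), Z = (3.20, -1.14). Equal radii place K and N the same way about V: K = V + 3.4·n = (7.16, 30.3), N = V − 3.4·n = (13.6, 28.0). Then cos ∠NZV = ZN·ZV / (|ZN||ZV|), giving 6.28°.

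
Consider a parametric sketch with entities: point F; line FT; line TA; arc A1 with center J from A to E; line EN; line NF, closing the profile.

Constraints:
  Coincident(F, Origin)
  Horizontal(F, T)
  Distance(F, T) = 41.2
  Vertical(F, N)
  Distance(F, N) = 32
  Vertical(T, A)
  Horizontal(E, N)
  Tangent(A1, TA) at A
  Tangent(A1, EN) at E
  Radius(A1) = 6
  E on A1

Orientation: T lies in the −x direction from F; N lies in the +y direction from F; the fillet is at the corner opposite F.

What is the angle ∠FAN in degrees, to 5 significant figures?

40.541°

The virtual corner opposite F is at (-41.200, 32.000). Since A1 is tangent to TA there, JA ⟂ TA and the tangent condition forces JE to be normal to EN, with radius 6.0, so the center J sits 6.0 in from both sides at J = (-35.200, 26.000). That places the tangent points at A = (-41.200, 26.000) on TA and E = (-35.200, 32.000) on EN. Then cos ∠FAN = AF·AN / (|AF||AN|), giving 40.541°.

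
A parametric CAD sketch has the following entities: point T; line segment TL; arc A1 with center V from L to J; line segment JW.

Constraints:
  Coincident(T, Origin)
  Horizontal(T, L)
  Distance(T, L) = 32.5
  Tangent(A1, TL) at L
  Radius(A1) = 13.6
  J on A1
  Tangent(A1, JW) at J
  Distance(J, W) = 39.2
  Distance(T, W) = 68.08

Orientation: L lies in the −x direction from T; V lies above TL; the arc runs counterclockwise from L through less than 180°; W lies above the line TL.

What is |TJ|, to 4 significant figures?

29.38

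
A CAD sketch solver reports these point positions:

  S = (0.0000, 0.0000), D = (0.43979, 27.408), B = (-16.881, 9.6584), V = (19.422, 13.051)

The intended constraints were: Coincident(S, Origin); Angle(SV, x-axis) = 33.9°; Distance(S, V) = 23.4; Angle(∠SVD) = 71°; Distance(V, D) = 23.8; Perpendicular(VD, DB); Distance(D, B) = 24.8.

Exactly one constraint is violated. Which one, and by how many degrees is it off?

Perpendicular(VD, DB) — off by 7.20°.

S = (0.00, 0.00) ✓; SV at 33.90° ✓; |SV| = 23.40 ✓; ∠SVD = 71.00° ✓; |VD| = 23.80 ✓; ∠(VD, DB) = 82.80° ✗; |DB| = 24.80 ✓.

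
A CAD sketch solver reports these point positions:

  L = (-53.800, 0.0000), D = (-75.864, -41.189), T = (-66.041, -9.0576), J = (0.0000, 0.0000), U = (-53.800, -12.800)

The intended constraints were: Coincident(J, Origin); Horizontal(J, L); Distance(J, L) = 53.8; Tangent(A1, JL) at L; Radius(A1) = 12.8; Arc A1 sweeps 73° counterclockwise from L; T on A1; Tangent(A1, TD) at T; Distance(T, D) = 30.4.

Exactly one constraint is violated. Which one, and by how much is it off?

Distance(T, D) = 30.4 — off by 3.20.

J = (0.00, 0.00) ✓; J.y = 0.00, L.y = 0.00 ✓; |JL| = 53.80 ✓; ∠(UL, LJ) = 90.00° ✓; |UL| = 12.80 ✓; bearing(U→T) − bearing(U→L) = 73.00° ✓; |UT| = 12.80 ✓; ∠(UT, TD) = 90.00° ✓; |TD| = 33.60 ✗.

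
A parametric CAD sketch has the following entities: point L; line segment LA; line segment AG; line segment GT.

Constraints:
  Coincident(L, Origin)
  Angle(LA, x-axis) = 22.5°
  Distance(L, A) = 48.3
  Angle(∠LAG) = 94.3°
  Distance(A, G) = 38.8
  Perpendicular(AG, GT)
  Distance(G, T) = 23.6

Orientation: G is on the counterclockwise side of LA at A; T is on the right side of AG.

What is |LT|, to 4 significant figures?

83.36

L is at the origin; LA runs at 22.5° with length 48.3, so A = 48.3·(cos 22.5°, sin 22.5°) = (44.62, 18.48). ∠LAG = 94.3°, so AG runs at 22.5° + (180° − 94.3°) = 108.2° from the x-axis; with |AG| = 38.8, G = A + 38.8·(cos 108.2°, sin 108.2°) = (32.50, 55.34). The perpendicularity gives GT at right angles to AG; with |GT| = 23.6 on the right of AG, T = G + 23.6·(0.9500, 0.3123) = (54.92, 62.71). Then |LT| = |T − L| = 83.36.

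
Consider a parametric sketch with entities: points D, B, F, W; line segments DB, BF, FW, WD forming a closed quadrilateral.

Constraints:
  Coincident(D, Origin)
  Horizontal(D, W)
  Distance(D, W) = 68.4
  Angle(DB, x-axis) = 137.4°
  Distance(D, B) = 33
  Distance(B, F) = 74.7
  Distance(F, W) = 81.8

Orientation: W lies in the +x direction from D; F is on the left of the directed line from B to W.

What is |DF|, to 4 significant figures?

78.98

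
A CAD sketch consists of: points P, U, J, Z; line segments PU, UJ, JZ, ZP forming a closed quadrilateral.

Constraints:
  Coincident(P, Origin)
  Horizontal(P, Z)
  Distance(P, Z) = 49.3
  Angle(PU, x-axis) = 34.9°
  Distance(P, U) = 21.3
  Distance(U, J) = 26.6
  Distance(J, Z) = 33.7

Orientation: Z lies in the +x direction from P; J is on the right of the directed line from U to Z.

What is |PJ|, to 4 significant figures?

23.69

Checks: |UJ| = 26.60 ✓; |JZ| = 33.70 ✓.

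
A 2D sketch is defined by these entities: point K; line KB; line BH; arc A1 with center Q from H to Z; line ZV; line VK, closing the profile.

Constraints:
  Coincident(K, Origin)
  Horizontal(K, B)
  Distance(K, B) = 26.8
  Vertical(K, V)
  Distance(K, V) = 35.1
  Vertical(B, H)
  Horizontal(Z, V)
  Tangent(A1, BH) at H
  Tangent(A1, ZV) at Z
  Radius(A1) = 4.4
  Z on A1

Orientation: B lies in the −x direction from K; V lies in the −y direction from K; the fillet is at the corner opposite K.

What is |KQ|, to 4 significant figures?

38.00

K is at the origin; KB is horizontal with |KB| = 26.8 and B on the −x side, so B = (-26.80, 0.000). KV is vertical with |KV| = 35.1 and V on the −y side, so V = (0.000, -35.10). The virtual corner opposite K is at (-26.80, -35.10). The tangent condition forces QH to be normal to BH and tangency of A1 to ZV means the radius QZ is perpendicular to ZV, with radius 4.4, so the center Q sits 4.4 in from both sides at Q = (-22.40, -30.70). Then |KQ| = |Q − K| = 38.00.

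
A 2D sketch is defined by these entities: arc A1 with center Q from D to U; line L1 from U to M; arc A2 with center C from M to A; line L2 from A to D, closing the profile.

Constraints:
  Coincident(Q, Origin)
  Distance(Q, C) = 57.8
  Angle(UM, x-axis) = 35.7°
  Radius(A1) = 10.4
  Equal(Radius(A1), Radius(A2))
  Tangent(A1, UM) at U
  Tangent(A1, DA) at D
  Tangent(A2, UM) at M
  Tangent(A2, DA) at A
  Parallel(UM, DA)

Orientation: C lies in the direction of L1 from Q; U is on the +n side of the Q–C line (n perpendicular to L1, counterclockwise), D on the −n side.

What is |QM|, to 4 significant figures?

58.73

The slot axis is L1's direction at 35.7°, so u = (cos 35.7°, sin 35.7°) = (0.8121, 0.5835) and n = (−sin 35.7°, cos 35.7°) = (-0.5835, 0.8121). Q is at the origin and C lies 57.8 along u from Q, so C = 57.8·u = (46.94, 33.73). Tangency of A1 to both parallel lines with radius 10.4 puts U and D at Q ± 10.4·n: U = (-6.069, 8.446), D = (6.069, -8.446). Equal radii place M and A the same way about C: M = C + 10.4·n = (40.87, 42.17), A = C − 10.4·n = (53.01, 25.28). Then |QM| = |M − Q| = 58.73.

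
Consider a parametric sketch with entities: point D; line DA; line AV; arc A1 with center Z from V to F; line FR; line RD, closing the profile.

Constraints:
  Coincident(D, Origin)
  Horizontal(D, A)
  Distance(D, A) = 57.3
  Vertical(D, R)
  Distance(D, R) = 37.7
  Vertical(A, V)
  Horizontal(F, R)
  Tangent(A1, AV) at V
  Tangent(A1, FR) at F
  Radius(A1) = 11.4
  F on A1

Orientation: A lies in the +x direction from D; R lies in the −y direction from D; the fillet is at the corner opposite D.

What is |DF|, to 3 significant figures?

59.4

The virtual corner opposite D is at (57.3, -37.7). The tangent condition forces ZV to be normal to AV and the tangent condition forces ZF to be normal to FR, with radius 11.4, so the center Z sits 11.4 in from both sides at Z = (45.9, -26.3). That places the tangent points at V = (57.3, -26.3) on AV and F = (45.9, -37.7) on FR. Then |DF| = |F − D| = 59.4.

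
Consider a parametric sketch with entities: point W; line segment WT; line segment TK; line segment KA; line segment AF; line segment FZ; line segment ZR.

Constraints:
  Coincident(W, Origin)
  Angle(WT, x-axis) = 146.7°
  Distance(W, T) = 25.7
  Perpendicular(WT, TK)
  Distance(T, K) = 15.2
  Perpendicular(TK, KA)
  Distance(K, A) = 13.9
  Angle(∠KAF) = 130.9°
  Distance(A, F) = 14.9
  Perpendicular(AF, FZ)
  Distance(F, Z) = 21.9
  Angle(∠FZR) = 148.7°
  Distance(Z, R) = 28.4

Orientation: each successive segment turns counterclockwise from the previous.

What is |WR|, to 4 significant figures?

49.00

W is at the origin; WT runs at 146.7° with length 25.7, so T = (-21.48, 14.11). The perpendicularity gives TK at right angles to WT, so TK runs at -123.3°; with |TK| = 15.2, K = (-29.83, 1.406). The perpendicularity gives KA at right angles to TK, so KA runs at -33.30°; with |KA| = 13.9, A = (-18.21, -6.226). ∠KAF = 130.9° gives AF at 15.80° from the x-axis; with |AF| = 14.9, F = (-3.871, -2.169). AF is perpendicular to FZ, so FZ runs at 105.8°; with |FZ| = 21.9, Z = (-9.834, 18.90). ∠FZR = 148.7° gives ZR at 137.1° from the x-axis; with |ZR| = 28.4, R = (-30.64, 38.24). Then |WR| = |R − W| = 49.00.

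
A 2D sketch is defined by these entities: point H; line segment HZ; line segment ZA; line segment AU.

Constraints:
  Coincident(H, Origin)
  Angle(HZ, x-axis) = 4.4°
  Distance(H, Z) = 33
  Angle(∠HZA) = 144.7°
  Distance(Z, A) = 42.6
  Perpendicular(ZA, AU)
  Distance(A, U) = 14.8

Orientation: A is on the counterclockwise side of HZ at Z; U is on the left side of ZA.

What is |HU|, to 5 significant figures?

69.663

H is at the origin; HZ runs at 4.4° with length 33.0, so Z = 33.0·(cos 4.4°, sin 4.4°) = (32.903, 2.5317). ∠HZA = 144.7°, so ZA runs at 4.4° + (180° − 144.7°) = 39.700° from the x-axis; with |ZA| = 42.6, A = Z + 42.6·(cos 39.700°, sin 39.700°) = (65.679, 29.743). ZA ⟂ AU; with |AU| = 14.8 on the left of ZA, U = A + 14.8·(-0.63877, 0.76940) = (56.225, 41.130). Then |HU| = |U − H| = 69.663.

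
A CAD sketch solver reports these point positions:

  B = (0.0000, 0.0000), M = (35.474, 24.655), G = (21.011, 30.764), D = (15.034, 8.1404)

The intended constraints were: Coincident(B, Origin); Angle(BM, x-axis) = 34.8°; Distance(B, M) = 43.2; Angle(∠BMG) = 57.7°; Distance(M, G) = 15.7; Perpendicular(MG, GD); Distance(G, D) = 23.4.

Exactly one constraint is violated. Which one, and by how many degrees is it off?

Perpendicular(MG, GD) — off by 8.10°.

B = (0.00, 0.00) ✓; BM at 34.80° ✓; |BM| = 43.20 ✓; ∠BMG = 57.70° ✓; |MG| = 15.70 ✓; ∠(MG, GD) = 98.10° ✗; |GD| = 23.40 ✓.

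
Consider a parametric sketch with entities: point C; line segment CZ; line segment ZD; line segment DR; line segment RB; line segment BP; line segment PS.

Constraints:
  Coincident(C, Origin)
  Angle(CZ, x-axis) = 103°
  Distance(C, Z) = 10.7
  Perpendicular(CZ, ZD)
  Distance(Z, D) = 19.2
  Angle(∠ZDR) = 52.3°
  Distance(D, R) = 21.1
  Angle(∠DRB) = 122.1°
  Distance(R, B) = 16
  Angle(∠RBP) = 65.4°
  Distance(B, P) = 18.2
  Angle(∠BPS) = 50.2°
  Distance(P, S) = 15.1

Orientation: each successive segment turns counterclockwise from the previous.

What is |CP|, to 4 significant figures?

11.31

∠DRB = 122.1° gives RB at 18.60° from the x-axis; with |RB| = 16.0, B = (10.38, -2.154). ∠RBP = 65.4° gives BP at 133.2° from the x-axis; with |BP| = 18.2, P = (-2.081, 11.11). Then |CP| = |P − C| = 11.31.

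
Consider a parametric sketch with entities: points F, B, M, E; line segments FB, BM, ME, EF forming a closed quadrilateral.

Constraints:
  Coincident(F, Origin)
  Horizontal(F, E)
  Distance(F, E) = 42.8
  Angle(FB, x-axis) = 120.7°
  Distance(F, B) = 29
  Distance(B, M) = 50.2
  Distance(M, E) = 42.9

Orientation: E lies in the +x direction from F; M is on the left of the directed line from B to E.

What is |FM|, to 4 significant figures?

52.85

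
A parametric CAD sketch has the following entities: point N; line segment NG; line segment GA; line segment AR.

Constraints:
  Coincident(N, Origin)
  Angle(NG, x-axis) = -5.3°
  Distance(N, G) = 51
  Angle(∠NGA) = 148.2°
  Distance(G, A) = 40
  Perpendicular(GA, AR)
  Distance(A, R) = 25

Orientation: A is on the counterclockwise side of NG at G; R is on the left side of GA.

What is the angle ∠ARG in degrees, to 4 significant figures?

57.99°

∠NGA = 148.2°, so GA runs at -5.3° + (180° − 148.2°) = 26.50° from the x-axis; with |GA| = 40.0, A = G + 40.0·(cos 26.50°, sin 26.50°) = (86.58, 13.14). GA is perpendicular to AR; with |AR| = 25.0 on the left of GA, R = A + 25.0·(-0.4462, 0.8949) = (75.42, 35.51). Then cos ∠ARG = RA·RG / (|RA||RG|), giving 57.99°.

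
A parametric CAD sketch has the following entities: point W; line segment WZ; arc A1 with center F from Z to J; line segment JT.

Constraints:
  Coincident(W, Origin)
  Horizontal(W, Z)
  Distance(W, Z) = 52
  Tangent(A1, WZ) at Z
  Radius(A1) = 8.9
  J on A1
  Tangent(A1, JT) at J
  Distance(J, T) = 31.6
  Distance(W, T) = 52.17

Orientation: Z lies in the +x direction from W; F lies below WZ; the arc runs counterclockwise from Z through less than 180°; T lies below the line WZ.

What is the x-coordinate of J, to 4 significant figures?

43.33

Checks: ∠(FZ, ZW) = 90.00° ✓; |FJ| = 8.900 ✓; ∠(FJ, JT) = 90.00° ✓; |JT| = 31.60 ✓; |WT| = 52.17 ✓.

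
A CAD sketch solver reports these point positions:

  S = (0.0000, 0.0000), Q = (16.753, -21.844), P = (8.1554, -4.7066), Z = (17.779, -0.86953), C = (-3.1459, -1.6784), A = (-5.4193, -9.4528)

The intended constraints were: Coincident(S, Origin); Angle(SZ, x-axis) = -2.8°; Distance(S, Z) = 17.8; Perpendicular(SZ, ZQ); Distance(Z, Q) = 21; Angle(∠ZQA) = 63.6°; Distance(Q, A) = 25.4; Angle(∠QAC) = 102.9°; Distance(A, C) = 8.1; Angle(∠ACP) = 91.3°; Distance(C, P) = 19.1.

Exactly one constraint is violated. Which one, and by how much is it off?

Distance(C, P) = 19.1 — off by 7.40.

S = (0.00, 0.00) ✓; SZ at -2.800° ✓; |SZ| = 17.80 ✓; ∠(SZ, ZQ) = 90.00° ✓; |ZQ| = 21.00 ✓; ∠ZQA = 63.60° ✓; |QA| = 25.40 ✓; ∠QAC = 102.9° ✓; |AC| = 8.100 ✓; ∠ACP = 91.30° ✓; |CP| = 11.70 ✗.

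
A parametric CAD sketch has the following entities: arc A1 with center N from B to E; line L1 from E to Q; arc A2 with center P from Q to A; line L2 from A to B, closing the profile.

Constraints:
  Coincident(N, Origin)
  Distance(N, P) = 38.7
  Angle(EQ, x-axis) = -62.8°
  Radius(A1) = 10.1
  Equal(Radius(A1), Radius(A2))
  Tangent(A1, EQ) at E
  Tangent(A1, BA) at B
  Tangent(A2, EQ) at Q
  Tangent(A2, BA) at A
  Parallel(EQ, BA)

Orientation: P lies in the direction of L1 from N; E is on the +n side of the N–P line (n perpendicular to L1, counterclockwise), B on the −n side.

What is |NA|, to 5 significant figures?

39.996

The slot axis is L1's direction at -62.8°, so u = (cos -62.8°, sin -62.8°) = (0.45710, -0.88942) and n = (−sin -62.8°, cos -62.8°) = (0.88942, 0.45710). N is at the origin and P lies 38.7 along u from N, so P = 38.7·u = (17.690, -34.420). Tangency of A1 to both parallel lines with radius 10.1 puts E and B at N ± 10.1·n: E = (8.9831, 4.6167), B = (-8.9831, -4.6167). Equal radii place Q and A the same way about P: Q = P + 10.1·n = (26.673, -29.804), A = P − 10.1·n = (8.7066, -39.037). Then |NA| = |A − N| = 39.996.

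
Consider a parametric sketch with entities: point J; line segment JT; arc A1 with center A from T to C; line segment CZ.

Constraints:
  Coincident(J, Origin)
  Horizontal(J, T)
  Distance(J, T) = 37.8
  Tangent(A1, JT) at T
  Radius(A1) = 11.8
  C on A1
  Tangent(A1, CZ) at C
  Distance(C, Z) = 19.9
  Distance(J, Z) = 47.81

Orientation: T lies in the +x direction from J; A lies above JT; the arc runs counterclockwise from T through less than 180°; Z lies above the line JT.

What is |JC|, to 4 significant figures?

50.54

Checks: J = (0.00, 0.00) ✓; |AC| = 11.80 ✓; ∠(AC, CZ) = 90.00° ✓; |CZ| = 19.90 ✓; |JZ| = 47.81 ✓.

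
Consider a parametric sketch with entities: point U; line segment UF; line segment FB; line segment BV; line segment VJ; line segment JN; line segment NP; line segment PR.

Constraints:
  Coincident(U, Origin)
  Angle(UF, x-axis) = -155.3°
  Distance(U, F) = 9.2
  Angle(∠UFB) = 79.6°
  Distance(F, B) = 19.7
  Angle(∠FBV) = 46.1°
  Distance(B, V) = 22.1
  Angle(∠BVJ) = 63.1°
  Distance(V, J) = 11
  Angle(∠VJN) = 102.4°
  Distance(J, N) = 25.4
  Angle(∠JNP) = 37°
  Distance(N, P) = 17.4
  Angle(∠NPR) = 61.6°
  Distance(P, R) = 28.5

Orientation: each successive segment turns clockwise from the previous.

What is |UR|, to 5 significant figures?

22.747

∠JNP = 37.0° gives NP at -7.1000° from the x-axis; with |NP| = 17.4, P = (-4.1549, 13.783). ∠NPR = 61.6° gives PR at -125.50° from the x-axis; with |PR| = 28.5, R = (-20.705, -9.4190). Then |UR| = |R − U| = 22.747.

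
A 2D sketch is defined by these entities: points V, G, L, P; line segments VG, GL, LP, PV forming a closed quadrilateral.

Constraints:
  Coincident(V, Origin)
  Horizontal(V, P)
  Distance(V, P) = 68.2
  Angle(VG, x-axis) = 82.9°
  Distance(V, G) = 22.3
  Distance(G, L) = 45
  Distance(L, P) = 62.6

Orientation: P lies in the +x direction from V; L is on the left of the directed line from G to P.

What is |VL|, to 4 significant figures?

63.86

Checks: |GL| = 45.00 ✓; |LP| = 62.60 ✓.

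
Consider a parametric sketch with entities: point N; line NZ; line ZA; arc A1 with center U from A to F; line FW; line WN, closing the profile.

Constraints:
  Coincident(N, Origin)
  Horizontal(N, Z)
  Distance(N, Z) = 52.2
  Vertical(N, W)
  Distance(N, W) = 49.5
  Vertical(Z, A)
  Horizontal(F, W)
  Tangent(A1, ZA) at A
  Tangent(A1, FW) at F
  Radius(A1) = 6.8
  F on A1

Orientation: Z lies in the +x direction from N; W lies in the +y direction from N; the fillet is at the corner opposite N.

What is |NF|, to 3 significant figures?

67.2

N is at the origin; N and Z share the same y with |NZ| = 52.2 and Z on the +x side, so Z = (52.2, 0.00). N and W share the same x with |NW| = 49.5 and W on the +y side, so W = (0.00, 49.5). The virtual corner opposite N is at (52.2, 49.5). Tangency of A1 to ZA means the radius UA is perpendicular to ZA and tangency of A1 to FW means the radius UF is perpendicular to FW, with radius 6.8, so the center U sits 6.8 in from both sides at U = (45.4, 42.7). That places the tangent points at A = (52.2, 42.7) on ZA and F = (45.4, 49.5) on FW. Then |NF| = |F − N| = 67.2.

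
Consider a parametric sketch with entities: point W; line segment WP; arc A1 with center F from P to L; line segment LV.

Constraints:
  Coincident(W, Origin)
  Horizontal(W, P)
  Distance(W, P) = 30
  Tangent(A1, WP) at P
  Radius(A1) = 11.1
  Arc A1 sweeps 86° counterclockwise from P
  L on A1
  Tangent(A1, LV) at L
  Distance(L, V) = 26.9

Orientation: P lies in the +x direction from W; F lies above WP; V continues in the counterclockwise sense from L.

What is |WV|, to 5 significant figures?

56.794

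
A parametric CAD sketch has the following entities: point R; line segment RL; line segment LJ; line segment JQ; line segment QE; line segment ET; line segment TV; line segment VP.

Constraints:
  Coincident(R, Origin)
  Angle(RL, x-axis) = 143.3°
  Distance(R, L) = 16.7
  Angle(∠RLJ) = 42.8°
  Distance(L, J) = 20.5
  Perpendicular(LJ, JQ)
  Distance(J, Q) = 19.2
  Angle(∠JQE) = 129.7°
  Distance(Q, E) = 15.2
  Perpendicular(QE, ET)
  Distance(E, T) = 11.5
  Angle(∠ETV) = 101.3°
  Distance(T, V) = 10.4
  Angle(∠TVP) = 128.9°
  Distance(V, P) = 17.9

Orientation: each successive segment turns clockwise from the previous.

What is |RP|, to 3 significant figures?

13.7

∠ETV = 101.3° gives TV at 57.1° from the x-axis; with |TV| = 10.4, V = (-4.16, -1.08). ∠TVP = 128.9° gives VP at 6.00° from the x-axis; with |VP| = 17.9, P = (13.6, 0.791). Then |RP| = |P − R| = 13.7.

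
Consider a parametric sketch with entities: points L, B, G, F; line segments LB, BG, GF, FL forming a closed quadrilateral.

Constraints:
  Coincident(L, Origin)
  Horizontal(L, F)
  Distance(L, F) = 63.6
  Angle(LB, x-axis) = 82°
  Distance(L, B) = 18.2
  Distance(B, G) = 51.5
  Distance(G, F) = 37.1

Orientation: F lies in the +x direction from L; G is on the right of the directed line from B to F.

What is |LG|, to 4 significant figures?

40.98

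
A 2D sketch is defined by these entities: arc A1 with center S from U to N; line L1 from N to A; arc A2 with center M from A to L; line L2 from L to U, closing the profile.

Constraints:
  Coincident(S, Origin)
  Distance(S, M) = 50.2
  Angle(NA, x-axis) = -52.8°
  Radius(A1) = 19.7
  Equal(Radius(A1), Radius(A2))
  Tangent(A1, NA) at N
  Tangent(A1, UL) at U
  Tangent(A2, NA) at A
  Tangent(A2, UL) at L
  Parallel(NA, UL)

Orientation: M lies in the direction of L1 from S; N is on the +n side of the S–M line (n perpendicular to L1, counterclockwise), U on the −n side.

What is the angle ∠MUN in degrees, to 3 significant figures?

68.6°

The slot axis is L1's direction at -52.8°, so u = (cos -52.8°, sin -52.8°) = (0.605, -0.797) and n = (−sin -52.8°, cos -52.8°) = (0.797, 0.605). S is at the origin and M lies 50.2 along u from S, so M = 50.2·u = (30.4, -40.0). Tangency of A1 to both parallel lines with radius 19.7 puts N and U at S ± 19.7·n: N = (15.7, 11.9), U = (-15.7, -11.9). Then cos ∠MUN = UM·UN / (|UM||UN|), giving 68.6°.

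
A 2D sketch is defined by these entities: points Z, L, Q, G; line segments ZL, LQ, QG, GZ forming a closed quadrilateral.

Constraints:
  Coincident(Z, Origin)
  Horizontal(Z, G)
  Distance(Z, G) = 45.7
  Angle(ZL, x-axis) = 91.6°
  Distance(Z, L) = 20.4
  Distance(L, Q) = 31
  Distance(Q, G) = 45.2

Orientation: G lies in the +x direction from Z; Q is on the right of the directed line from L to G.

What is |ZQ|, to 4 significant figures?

10.66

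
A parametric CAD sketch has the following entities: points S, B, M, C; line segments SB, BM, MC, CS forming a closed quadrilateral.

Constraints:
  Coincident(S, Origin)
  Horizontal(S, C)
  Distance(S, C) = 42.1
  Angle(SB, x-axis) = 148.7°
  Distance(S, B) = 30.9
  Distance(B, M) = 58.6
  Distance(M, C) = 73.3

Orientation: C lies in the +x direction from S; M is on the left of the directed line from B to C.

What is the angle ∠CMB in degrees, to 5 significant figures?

63.326°

Checks: |BM| = 58.60 ✓; |MC| = 73.30 ✓.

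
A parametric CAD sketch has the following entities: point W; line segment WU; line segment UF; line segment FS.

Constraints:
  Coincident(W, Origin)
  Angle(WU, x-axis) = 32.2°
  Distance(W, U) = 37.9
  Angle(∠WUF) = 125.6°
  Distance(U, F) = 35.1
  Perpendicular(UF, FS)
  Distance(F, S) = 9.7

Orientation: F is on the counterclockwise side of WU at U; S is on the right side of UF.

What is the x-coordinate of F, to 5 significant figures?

34.152

W is at the origin; WU runs at 32.2° with length 37.9, so U = 37.9·(cos 32.2°, sin 32.2°) = (32.071, 20.196). ∠WUF = 125.6°, so UF runs at 32.2° + (180° − 125.6°) = 86.600° from the x-axis; with |UF| = 35.1, F = U + 35.1·(cos 86.600°, sin 86.600°) = (34.152, 55.234). So F.x = 34.152.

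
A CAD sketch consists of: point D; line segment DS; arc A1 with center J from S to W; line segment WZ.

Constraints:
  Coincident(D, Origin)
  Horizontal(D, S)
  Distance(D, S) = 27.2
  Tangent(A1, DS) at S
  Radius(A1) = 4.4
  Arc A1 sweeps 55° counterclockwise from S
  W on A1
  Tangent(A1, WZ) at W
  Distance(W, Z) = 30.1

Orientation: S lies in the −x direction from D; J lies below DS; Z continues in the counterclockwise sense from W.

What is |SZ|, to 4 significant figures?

33.76

D is at the origin; DS is horizontal with |DS| = 27.2 and S on the −x side, so S = (-27.20, 0.000). Tangency of A1 to DS means the radius JS is perpendicular to DS, so J = S + (0, -4.4) = (-27.20, -4.400). On A1, S sits at bearing 90° from J; a 55° counterclockwise sweep puts W at bearing 145°, so W = J + 4.4·(cos 145°, sin 145°) = (-30.80, -1.876). A1 meets WZ tangentially, so JW is at right angles to WZ, so WZ runs along (−sin 145°, cos 145°); with |WZ| = 30.1, Z = (-48.07, -26.53). Then |SZ| = |Z − S| = 33.76.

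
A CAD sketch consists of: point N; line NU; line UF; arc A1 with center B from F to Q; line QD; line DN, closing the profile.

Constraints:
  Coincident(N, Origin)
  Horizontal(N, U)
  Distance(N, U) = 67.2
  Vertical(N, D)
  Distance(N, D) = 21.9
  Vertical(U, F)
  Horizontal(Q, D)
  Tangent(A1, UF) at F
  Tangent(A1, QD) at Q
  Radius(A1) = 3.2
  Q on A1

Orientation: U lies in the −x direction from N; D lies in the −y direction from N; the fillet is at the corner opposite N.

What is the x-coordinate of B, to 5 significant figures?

-64.000

N is at the origin; N and U share the same y with |NU| = 67.2 and U on the −x side, so U = (-67.200, 0.0000). N and D share the same x with |ND| = 21.9 and D on the −y side, so D = (0.0000, -21.900). The virtual corner opposite N is at (-67.200, -21.900). Since A1 is tangent to UF there, BF ⟂ UF and the tangent condition forces BQ to be normal to QD, with radius 3.2, so the center B sits 3.2 in from both sides at B = (-64.000, -18.700). So B.x = -64.000.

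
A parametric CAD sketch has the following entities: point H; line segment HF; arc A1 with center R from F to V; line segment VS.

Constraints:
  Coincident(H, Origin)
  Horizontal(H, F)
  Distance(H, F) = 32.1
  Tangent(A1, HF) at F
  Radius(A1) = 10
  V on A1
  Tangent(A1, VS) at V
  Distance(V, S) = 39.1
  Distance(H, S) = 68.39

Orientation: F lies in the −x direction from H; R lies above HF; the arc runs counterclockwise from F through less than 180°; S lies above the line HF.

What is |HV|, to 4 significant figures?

29.79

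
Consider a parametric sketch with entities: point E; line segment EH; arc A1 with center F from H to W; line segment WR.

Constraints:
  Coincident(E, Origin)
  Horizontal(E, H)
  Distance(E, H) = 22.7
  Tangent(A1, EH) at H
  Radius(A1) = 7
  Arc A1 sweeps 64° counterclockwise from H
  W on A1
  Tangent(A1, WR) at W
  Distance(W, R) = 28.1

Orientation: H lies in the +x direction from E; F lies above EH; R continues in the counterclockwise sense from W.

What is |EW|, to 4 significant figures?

29.26

Since A1 is tangent to EH there, FH ⟂ EH, so F = H + (0, 7) = (22.70, 7.000). On A1, H sits at bearing -90° from F; a 64° counterclockwise sweep puts W at bearing -26°, so W = F + 7.0·(cos -26°, sin -26°) = (28.99, 3.931). Then |EW| = |W − E| = 29.26.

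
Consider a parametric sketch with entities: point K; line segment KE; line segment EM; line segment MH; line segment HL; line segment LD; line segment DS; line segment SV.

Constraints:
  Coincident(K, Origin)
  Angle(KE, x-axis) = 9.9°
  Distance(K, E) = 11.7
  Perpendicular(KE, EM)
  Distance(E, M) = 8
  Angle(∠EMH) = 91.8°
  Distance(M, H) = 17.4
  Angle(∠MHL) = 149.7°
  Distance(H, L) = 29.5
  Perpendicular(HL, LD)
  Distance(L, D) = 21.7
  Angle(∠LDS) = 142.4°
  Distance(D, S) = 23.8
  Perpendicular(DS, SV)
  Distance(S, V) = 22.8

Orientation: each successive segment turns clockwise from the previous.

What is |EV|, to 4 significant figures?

13.54

∠LDS = 142.4° gives DS at 33.80° from the x-axis; with |DS| = 23.8, S = (-5.398, 33.82). DS is perpendicular to SV, so SV runs at -56.20°; with |SV| = 22.8, V = (7.286, 14.87). Then |EV| = |V − E| = 13.54.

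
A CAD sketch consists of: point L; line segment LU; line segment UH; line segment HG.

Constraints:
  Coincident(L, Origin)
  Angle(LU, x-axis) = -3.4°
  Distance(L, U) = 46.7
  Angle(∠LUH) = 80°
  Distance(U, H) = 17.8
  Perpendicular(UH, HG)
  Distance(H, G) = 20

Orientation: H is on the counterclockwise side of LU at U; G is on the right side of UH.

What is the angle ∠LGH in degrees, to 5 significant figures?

8.3541°

L is at the origin; LU runs at -3.4° with length 46.7, so U = 46.7·(cos -3.4°, sin -3.4°) = (46.618, -2.7696). ∠LUH = 80.0°, so UH runs at -3.4° + (180° − 80.0°) = 96.600° from the x-axis; with |UH| = 17.8, H = U + 17.8·(cos 96.600°, sin 96.600°) = (44.572, 14.912). UH is perpendicular to HG; with |HG| = 20.0 on the right of UH, G = H + 20.0·(0.99337, 0.11494) = (64.439, 17.211). Then cos ∠LGH = GL·GH / (|GL||GH|), giving 8.3541°.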